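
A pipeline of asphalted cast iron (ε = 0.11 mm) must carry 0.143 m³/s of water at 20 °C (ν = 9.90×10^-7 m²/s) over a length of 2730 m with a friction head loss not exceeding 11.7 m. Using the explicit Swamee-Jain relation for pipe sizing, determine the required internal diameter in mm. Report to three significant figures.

Swamee-Jain (Type III): D = 0.66·[ε^1.25·(LQ²/(gh_f))^4.75 + ν·Q^9.4·(L/(gh_f))^5.2]^0.04
LQ²/(gh_f) = 0.4864; L/(gh_f) = 23.79
Term 1 = ε^1.25·(…)^4.75 = 3.67×10^-7; Term 2 = ν·Q^9.4·(…)^5.2 = 1.63×10^-7
D = 0.66·(3.67×10^-7 + 1.63×10^-7)^0.04 = 0.3703 m = 370 mm
Check: V = 1.33 m/s, Re = 4.97×10^5, f = 0.01636, h_f = 10.8 m ≈ 11.7 m ✓

D ≈ 370 mm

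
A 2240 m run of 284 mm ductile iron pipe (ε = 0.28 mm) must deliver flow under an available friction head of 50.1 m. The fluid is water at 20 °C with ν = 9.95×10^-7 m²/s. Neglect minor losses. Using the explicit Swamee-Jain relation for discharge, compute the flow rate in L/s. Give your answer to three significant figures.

Swamee-Jain (Type II): Q = -0.965·√(gD⁵h_f/L)·ln[ε/(3.7D) + √(3.17ν²L/(gD³h_f))]
√(gD⁵h_f/L) = √(9.81·0.284⁵·50.1/2240) = 0.02013
ε/(3.7D) = 2.66×10^-4; √(3.17ν²L/(gD³h_f)) = 2.50×10^-5
Q = -0.965·0.02013·ln(2.915×10^-4) = 0.1582 m³/s
Check: V = 2.50 m/s, Re = 7.13×10^5, f = 0.02010, h_f = 50.4 m ≈ 50.1 m ✓

Q ≈ 158 L/s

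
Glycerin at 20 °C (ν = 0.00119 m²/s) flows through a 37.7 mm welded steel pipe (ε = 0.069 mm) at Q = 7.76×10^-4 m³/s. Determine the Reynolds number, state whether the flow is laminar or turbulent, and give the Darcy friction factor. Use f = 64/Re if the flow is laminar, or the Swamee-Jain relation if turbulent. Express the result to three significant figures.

V = 4Q/(πD²) = 0.6952 m/s
Re = VD/ν = 0.6952·0.0377/0.00119 = 22.0
Re < 2300 → laminar → f = 64/Re = 2.906

Re ≈ 22.0; laminar; f = 64/Re ≈ 2.91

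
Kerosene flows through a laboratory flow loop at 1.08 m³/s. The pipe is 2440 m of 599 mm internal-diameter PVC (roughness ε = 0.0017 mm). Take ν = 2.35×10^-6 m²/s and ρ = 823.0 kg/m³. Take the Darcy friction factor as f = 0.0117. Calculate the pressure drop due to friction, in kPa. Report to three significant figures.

V = 4Q/(πD²) = 4·1.08/(π·0.599²) = 3.832 m/s
h_f = f(L/D)V²/(2g) = 0.01170·(2440/0.599)·3.832²/(2·9.81) = 35.68 m
Δp = ρg·h_f = 823.0·9.81·35.68 = 288.1 kPa

Δp ≈ 288 kPa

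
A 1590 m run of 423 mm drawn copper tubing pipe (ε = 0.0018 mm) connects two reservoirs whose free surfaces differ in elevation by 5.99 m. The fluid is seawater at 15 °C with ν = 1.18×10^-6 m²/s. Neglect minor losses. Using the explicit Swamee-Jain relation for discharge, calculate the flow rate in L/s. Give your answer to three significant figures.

Q ≈ 218 L/s

Swamee-Jain (Type II): Q = -0.965·√(gD⁵h_f/L)·ln[ε/(3.7D) + √(3.17ν²L/(gD³h_f))]
√(gD⁵h_f/L) = √(9.81·0.423⁵·5.99/1590) = 0.02237
ε/(3.7D) = 1.15×10^-6; √(3.17ν²L/(gD³h_f)) = 3.97×10^-5
Q = -0.965·0.02237·ln(4.087×10^-5) = 0.2182 m³/s
Check: V = 1.55 m/s, Re = 5.56×10^5, f = 0.01292, h_f = 5.96 m ≈ 5.99 m ✓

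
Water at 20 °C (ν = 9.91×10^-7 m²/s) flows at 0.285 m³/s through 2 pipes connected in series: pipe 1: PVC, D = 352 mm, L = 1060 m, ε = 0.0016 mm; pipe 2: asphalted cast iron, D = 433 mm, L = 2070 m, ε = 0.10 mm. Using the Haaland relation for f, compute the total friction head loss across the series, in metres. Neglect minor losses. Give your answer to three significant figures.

Pipe 1: V = 2.929 m/s, Re = 1.04×10^6, ε/D = 4.55×10^-6, f = 0.01159, h_1 = f(L/D)V²/2g = 15.26 m
Pipe 2: V = 1.935 m/s, Re = 8.46×10^5, ε/D = 2.31×10^-4, f = 0.01506, h_2 = f(L/D)V²/2g = 13.74 m
Series → Q common, losses add: H = Σh = 29.00 m

H ≈ 29.0 m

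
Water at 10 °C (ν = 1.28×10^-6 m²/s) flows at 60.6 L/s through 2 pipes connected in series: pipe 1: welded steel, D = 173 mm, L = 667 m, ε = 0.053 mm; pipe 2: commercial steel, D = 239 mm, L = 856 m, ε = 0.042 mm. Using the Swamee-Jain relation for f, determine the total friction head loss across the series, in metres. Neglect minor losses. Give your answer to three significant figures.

Pipe 1: V = 2.578 m/s, Re = 3.48×10^5, ε/D = 3.06×10^-4, f = 0.01688, h_1 = f(L/D)V²/2g = 22.05 m
Pipe 2: V = 1.351 m/s, Re = 2.52×10^5, ε/D = 1.76×10^-4, f = 0.01645, h_2 = f(L/D)V²/2g = 5.480 m
Series → Q common, losses add: H = Σh = 27.53 m

H ≈ 27.5 m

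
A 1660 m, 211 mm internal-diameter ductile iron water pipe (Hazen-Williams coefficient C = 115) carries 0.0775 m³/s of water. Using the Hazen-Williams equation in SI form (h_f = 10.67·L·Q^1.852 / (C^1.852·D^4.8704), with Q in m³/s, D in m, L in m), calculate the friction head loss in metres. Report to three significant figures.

h_f = 10.67·1660·0.0775^1.852 / (115^1.852·0.211^4.8704) = 46.33 m

h_f ≈ 46.3 m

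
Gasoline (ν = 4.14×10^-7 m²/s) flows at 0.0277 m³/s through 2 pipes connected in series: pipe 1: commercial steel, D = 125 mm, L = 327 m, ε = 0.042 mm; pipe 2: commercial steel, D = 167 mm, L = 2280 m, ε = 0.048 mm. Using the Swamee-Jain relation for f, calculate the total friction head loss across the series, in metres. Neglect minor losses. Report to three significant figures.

Pipe 1: V = 2.257 m/s, Re = 6.82×10^5, ε/D = 3.36×10^-4, f = 0.01635, h_1 = f(L/D)V²/2g = 11.11 m
Pipe 2: V = 1.265 m/s, Re = 5.10×10^5, ε/D = 2.87×10^-4, f = 0.01625, h_2 = f(L/D)V²/2g = 18.08 m
Series → Q common, losses add: H = Σh = 29.19 m

H ≈ 29.2 m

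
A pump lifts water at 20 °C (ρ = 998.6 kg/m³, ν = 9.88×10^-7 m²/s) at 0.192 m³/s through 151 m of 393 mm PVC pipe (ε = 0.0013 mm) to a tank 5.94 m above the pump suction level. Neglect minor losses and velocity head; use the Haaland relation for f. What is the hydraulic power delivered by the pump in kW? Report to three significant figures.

P_hyd ≈ 12.3 kW

V = 4Q/(πD²) = 1.583 m/s; Re = 6.30×10^5; ε/D = 3.31×10^-6; f = 0.01258
h_f = f(L/D)V²/2g = 0.6173 m
Total head H = z + h_f = 5.94 + 0.6173 = 6.557 m
P_hyd = ρgQH = 998.6·9.81·0.192·6.557 = 12.33 kW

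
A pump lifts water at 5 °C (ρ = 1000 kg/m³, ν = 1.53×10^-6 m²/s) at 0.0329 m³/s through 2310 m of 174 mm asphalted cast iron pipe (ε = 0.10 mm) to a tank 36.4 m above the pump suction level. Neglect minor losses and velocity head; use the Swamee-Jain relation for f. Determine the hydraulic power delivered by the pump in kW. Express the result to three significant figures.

P_hyd ≈ 20.0 kW

V = 4Q/(πD²) = 1.384 m/s; Re = 1.57×10^5; ε/D = 5.75×10^-4; f = 0.01974
h_f = f(L/D)V²/2g = 25.57 m
Total head H = z + h_f = 36.4 + 25.57 = 61.97 m
P_hyd = ρgQH = 1000·9.81·0.0329·61.97 = 20.00 kW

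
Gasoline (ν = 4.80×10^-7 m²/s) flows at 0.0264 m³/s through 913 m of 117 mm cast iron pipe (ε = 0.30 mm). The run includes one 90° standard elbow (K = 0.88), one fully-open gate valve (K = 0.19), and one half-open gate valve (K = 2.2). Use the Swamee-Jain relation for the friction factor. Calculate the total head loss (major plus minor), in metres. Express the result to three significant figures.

V = 4Q/(πD²) = 2.456 m/s; V²/2g = 0.3073 m
Re = 5.99×10^5, ε/D = 0.00256 → f = 0.02540 (Swamee-Jain)
Major: h_f = f(L/D)·V²/2g = 0.02540·7803·0.3073 = 60.92 m
Minor: ΣK = 3.27; h_m = ΣK·V²/2g = 1.005 m
Total H_L = 60.92 + 1.005 = 61.92 m

H_L ≈ 61.9 m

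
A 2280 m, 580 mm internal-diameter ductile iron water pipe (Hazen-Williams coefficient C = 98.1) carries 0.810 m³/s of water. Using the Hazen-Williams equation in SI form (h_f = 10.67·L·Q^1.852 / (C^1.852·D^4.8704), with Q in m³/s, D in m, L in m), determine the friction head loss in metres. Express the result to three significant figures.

h_f = 10.67·2280·0.810^1.852 / (98.1^1.852·0.580^4.8704) = 47.89 m

h_f ≈ 47.9 m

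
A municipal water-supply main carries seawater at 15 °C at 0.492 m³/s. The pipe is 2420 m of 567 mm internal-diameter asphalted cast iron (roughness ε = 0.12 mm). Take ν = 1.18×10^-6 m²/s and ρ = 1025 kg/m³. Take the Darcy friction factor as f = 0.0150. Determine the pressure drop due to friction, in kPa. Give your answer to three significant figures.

V = 4Q/(πD²) = 4·0.492/(π·0.567²) = 1.949 m/s
h_f = f(L/D)V²/(2g) = 0.01500·(2420/0.567)·1.949²/(2·9.81) = 12.39 m
Δp = ρg·h_f = 1025·9.81·12.39 = 124.6 kPa

Δp ≈ 125 kPa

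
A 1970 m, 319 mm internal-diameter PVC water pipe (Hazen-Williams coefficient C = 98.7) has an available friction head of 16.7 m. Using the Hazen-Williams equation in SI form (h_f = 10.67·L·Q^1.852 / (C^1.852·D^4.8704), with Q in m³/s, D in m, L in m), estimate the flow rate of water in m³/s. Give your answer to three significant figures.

Rearranging: Q = [h_f·C^1.852·D^4.8704 / (10.67·L)]^(1/1.852)
Q = [16.7·98.7^1.852·0.319^4.8704 / (10.67·1970)]^0.540 = 0.1036 m³/s

Q ≈ 0.104 m³/s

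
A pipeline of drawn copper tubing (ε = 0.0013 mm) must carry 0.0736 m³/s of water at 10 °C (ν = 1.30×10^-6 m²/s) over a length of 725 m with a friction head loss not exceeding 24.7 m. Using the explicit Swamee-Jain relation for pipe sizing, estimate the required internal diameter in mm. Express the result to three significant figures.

Swamee-Jain (Type III): D = 0.66·[ε^1.25·(LQ²/(gh_f))^4.75 + ν·Q^9.4·(L/(gh_f))^5.2]^0.04
LQ²/(gh_f) = 0.01621; L/(gh_f) = 2.992
Term 1 = ε^1.25·(…)^4.75 = 1.38×10^-16; Term 2 = ν·Q^9.4·(…)^5.2 = 8.66×10^-15
D = 0.66·(1.38×10^-16 + 8.66×10^-15)^0.04 = 0.1809 m = 181 mm
Check: V = 2.87 m/s, Re = 3.99×10^5, f = 0.01374, h_f = 23.0 m ≈ 24.7 m ✓

D ≈ 181 mm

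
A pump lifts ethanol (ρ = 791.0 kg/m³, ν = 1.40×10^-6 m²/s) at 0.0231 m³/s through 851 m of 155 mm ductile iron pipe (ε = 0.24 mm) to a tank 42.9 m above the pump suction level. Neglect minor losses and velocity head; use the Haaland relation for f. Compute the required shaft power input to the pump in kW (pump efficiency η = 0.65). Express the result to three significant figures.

P_shaft ≈ 14.5 kW

V = 4Q/(πD²) = 1.224 m/s; Re = 1.36×10^5; ε/D = 0.00155; f = 0.02329
h_f = f(L/D)V²/2g = 9.766 m
Total head H = z + h_f = 42.9 + 9.766 = 52.67 m
P_hyd = ρgQH = 791.0·9.81·0.0231·52.67 = 9.440 kW
P_shaft = P_hyd/η = 9.440/0.65 = 14.52 kW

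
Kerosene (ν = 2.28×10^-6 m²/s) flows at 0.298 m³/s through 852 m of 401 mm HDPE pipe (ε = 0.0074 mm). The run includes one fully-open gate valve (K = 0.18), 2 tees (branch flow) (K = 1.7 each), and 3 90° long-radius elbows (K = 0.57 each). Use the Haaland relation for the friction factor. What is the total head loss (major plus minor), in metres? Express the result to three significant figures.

V = 4Q/(πD²) = 2.360 m/s; V²/2g = 0.2838 m
Re = 4.15×10^5, ε/D = 1.85×10^-5 → f = 0.01370 (Haaland)
Major: h_f = f(L/D)·V²/2g = 0.01370·2125·0.2838 = 8.260 m
Minor: ΣK = 5.29; h_m = ΣK·V²/2g = 1.501 m
Total H_L = 8.260 + 1.501 = 9.761 m

H_L ≈ 9.76 m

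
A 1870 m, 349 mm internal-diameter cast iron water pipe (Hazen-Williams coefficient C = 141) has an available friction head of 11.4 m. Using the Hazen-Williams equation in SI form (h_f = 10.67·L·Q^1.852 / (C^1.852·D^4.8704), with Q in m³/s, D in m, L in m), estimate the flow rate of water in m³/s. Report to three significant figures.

Rearranging: Q = [h_f·C^1.852·D^4.8704 / (10.67·L)]^(1/1.852)
Q = [11.4·141^1.852·0.349^4.8704 / (10.67·1870)]^0.540 = 0.1570 m³/s

Q ≈ 0.157 m³/s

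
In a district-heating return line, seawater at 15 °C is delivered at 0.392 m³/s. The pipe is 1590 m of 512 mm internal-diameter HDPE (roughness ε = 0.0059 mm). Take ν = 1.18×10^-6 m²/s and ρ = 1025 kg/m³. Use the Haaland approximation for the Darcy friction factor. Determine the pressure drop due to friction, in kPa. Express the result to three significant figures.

Δp ≈ 70.1 kPa

V = 4Q/(πD²) = 4·0.392/(π·0.512²) = 1.904 m/s
Re = VD/ν = 1.904·0.512/1.18×10^-6 = 8.26×10^5 → turbulent
ε/D = 0.0059/512 = 1.15×10^-5
Haaland: f = 0.01215
h_f = f(L/D)V²/(2g) = 0.01215·(1590/0.512)·1.904²/(2·9.81) = 6.972 m
Δp = ρg·h_f = 1025·9.81·6.972 = 70.11 kPa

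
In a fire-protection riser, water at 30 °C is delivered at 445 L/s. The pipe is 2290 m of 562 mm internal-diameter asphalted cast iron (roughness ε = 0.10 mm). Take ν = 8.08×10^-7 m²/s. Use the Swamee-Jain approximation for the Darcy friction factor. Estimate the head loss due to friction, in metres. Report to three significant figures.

V = 4Q/(πD²) = 4·0.445/(π·0.562²) = 1.794 m/s
Re = VD/ν = 1.794·0.562/8.08×10^-7 = 1.25×10^6 → turbulent
ε/D = 0.10/562 = 1.78×10^-4
Swamee-Jain: f = 0.01434
h_f = f(L/D)V²/(2g) = 0.01434·(2290/0.562)·1.794²/(2·9.81) = 9.585 m

h_f ≈ 9.59 m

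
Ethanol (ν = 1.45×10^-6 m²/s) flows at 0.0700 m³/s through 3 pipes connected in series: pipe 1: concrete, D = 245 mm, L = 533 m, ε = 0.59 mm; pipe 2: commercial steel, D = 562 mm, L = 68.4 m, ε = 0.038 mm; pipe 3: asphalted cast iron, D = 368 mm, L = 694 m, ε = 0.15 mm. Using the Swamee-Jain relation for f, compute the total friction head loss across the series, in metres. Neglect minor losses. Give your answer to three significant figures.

Pipe 1: V = 1.485 m/s, Re = 2.51×10^5, ε/D = 0.00241, f = 0.02541, h_1 = f(L/D)V²/2g = 6.212 m
Pipe 2: V = 0.2822 m/s, Re = 1.09×10^5, ε/D = 6.76×10^-5, f = 0.01796, h_2 = f(L/D)V²/2g = 0.008871 m
Pipe 3: V = 0.6581 m/s, Re = 1.67×10^5, ε/D = 4.08×10^-4, f = 0.01878, h_3 = f(L/D)V²/2g = 0.7818 m
Series → Q common, losses add: H = Σh = 7.003 m

H ≈ 7.00 m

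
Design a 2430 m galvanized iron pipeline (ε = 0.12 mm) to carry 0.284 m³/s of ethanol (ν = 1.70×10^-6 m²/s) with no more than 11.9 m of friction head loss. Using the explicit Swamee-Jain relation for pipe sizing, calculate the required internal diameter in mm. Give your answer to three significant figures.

D ≈ 473 mm

Swamee-Jain (Type III): D = 0.66·[ε^1.25·(LQ²/(gh_f))^4.75 + ν·Q^9.4·(L/(gh_f))^5.2]^0.04
LQ²/(gh_f) = 1.679; L/(gh_f) = 20.82
Term 1 = ε^1.25·(…)^4.75 = 1.47×10^-4; Term 2 = ν·Q^9.4·(…)^5.2 = 8.86×10^-5
D = 0.66·(1.47×10^-4 + 8.86×10^-5)^0.04 = 0.4725 m = 473 mm
Check: V = 1.62 m/s, Re = 4.50×10^5, f = 0.01613, h_f = 11.1 m ≈ 11.9 m ✓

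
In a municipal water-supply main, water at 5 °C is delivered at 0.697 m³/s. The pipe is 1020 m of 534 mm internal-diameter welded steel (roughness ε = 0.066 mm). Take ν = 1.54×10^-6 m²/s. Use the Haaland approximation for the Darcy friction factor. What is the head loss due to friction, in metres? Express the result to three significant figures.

h_f ≈ 12.8 m

V = 4Q/(πD²) = 4·0.697/(π·0.534²) = 3.112 m/s
Re = VD/ν = 3.112·0.534/1.54×10^-6 = 1.08×10^6 → turbulent
ε/D = 0.066/534 = 1.24×10^-4
Haaland: f = 0.01359
h_f = f(L/D)V²/(2g) = 0.01359·(1020/0.534)·3.112²/(2·9.81) = 12.81 m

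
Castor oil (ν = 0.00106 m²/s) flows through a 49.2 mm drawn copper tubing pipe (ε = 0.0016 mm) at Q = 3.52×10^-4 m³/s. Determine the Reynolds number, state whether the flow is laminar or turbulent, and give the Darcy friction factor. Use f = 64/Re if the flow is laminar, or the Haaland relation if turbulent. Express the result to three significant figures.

Re ≈ 8.59; laminar; f = 64/Re ≈ 7.45

V = 4Q/(πD²) = 0.1851 m/s
Re = VD/ν = 0.1851·0.0492/0.00106 = 8.59
Re < 2300 → laminar → f = 64/Re = 7.447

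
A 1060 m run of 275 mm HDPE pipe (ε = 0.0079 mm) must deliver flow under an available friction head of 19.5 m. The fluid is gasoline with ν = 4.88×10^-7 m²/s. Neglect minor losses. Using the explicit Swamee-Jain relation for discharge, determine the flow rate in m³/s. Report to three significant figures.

Swamee-Jain (Type II): Q = -0.965·√(gD⁵h_f/L)·ln[ε/(3.7D) + √(3.17ν²L/(gD³h_f))]
√(gD⁵h_f/L) = √(9.81·0.275⁵·19.5/1060) = 0.01685
ε/(3.7D) = 7.76×10^-6; √(3.17ν²L/(gD³h_f)) = 1.42×10^-5
Q = -0.965·0.01685·ln(2.195×10^-5) = 0.1744 m³/s
Check: V = 2.94 m/s, Re = 1.65×10^6, f = 0.01155, h_f = 19.6 m ≈ 19.5 m ✓

Q ≈ 0.174 m³/s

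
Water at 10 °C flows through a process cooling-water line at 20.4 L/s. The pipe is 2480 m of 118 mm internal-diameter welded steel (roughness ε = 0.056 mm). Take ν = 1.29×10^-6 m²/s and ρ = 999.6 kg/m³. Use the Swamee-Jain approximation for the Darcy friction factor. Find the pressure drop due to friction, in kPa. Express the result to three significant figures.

V = 4Q/(πD²) = 4·0.0204/(π·0.118²) = 1.865 m/s
Re = VD/ν = 1.865·0.118/1.29×10^-6 = 1.71×10^5 → turbulent
ε/D = 0.056/118 = 4.75×10^-4
Swamee-Jain: f = 0.01909
h_f = f(L/D)V²/(2g) = 0.01909·(2480/0.118)·1.865²/(2·9.81) = 71.15 m
Δp = ρg·h_f = 999.6·9.81·71.15 = 697.7 kPa

Δp ≈ 698 kPa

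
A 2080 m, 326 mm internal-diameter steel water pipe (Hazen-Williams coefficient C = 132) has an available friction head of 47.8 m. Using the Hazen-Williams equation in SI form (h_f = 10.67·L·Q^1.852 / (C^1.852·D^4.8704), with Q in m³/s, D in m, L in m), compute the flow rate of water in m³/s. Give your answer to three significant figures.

Q ≈ 0.251 m³/s

Rearranging: Q = [h_f·C^1.852·D^4.8704 / (10.67·L)]^(1/1.852)
Q = [47.8·132^1.852·0.326^4.8704 / (10.67·2080)]^0.540 = 0.2515 m³/s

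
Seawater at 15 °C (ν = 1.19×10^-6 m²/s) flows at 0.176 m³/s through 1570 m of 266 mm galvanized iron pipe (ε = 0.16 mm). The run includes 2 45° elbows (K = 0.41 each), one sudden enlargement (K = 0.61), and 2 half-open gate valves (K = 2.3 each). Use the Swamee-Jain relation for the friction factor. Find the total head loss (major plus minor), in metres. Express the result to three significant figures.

H_L ≈ 57.8 m

V = 4Q/(πD²) = 3.167 m/s; V²/2g = 0.5112 m
Re = 7.08×10^5, ε/D = 6.02×10^-4 → f = 0.01814 (Swamee-Jain)
Major: h_f = f(L/D)·V²/2g = 0.01814·5902·0.5112 = 54.72 m
Minor: ΣK = 6.03; h_m = ΣK·V²/2g = 3.083 m
Total H_L = 54.72 + 3.083 = 57.81 m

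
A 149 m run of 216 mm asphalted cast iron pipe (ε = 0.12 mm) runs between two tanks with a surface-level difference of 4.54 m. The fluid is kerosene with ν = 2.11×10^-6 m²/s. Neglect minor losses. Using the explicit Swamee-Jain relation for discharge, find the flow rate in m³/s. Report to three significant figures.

Q ≈ 0.0964 m³/s

Swamee-Jain (Type II): Q = -0.965·√(gD⁵h_f/L)·ln[ε/(3.7D) + √(3.17ν²L/(gD³h_f))]
√(gD⁵h_f/L) = √(9.81·0.216⁵·4.54/149) = 0.01186
ε/(3.7D) = 1.50×10^-4; √(3.17ν²L/(gD³h_f)) = 6.84×10^-5
Q = -0.965·0.01186·ln(2.186×10^-4) = 0.09642 m³/s
Check: V = 2.63 m/s, Re = 2.69×10^5, f = 0.01878, h_f = 4.57 m ≈ 4.54 m ✓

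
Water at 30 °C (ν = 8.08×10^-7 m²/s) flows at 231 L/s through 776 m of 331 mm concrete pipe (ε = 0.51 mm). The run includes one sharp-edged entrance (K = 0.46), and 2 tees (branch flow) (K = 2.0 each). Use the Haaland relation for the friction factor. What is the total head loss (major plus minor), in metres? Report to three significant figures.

H_L ≈ 20.7 m

V = 4Q/(πD²) = 2.685 m/s; V²/2g = 0.3673 m
Re = 1.10×10^6, ε/D = 0.00154 → f = 0.02210 (Haaland)
Major: h_f = f(L/D)·V²/2g = 0.02210·2344·0.3673 = 19.03 m
Minor: ΣK = 4.46; h_m = ΣK·V²/2g = 1.638 m
Total H_L = 19.03 + 1.638 = 20.67 m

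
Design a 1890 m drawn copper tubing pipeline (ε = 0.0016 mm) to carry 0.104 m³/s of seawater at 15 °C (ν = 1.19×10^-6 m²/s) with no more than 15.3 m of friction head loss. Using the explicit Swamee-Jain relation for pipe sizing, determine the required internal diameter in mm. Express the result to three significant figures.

Swamee-Jain (Type III): D = 0.66·[ε^1.25·(LQ²/(gh_f))^4.75 + ν·Q^9.4·(L/(gh_f))^5.2]^0.04
LQ²/(gh_f) = 0.1362; L/(gh_f) = 12.59
Term 1 = ε^1.25·(…)^4.75 = 4.39×10^-12; Term 2 = ν·Q^9.4·(…)^5.2 = 3.60×10^-10
D = 0.66·(4.39×10^-12 + 3.60×10^-10)^0.04 = 0.2767 m = 277 mm
Check: V = 1.73 m/s, Re = 4.02×10^5, f = 0.01370, h_f = 14.3 m ≈ 15.3 m ✓

D ≈ 277 mm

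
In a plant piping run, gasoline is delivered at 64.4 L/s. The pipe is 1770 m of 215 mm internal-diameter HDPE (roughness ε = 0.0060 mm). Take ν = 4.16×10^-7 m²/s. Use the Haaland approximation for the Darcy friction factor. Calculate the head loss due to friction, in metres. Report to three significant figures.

V = 4Q/(πD²) = 4·0.0644/(π·0.215²) = 1.774 m/s
Re = VD/ν = 1.774·0.215/4.16×10^-7 = 9.17×10^5 → turbulent
ε/D = 0.0060/215 = 2.79×10^-5
Haaland: f = 0.01226
h_f = f(L/D)V²/(2g) = 0.01226·(1770/0.215)·1.774²/(2·9.81) = 16.18 m

h_f ≈ 16.2 m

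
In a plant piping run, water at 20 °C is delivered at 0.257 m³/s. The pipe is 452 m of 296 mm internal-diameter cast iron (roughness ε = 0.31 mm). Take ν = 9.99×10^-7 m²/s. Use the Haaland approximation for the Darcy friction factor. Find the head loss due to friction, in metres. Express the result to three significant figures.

V = 4Q/(πD²) = 4·0.257/(π·0.296²) = 3.735 m/s
Re = VD/ν = 3.735·0.296/9.99×10^-7 = 1.11×10^6 → turbulent
ε/D = 0.31/296 = 0.00105
Haaland: f = 0.02013
h_f = f(L/D)V²/(2g) = 0.02013·(452/0.296)·3.735²/(2·9.81) = 21.85 m

h_f ≈ 21.9 m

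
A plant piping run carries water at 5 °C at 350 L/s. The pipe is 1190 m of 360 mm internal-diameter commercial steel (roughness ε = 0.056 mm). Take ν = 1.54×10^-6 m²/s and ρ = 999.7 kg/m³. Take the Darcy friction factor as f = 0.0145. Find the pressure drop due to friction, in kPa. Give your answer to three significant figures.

Δp ≈ 283 kPa

V = 4Q/(πD²) = 4·0.350/(π·0.360²) = 3.439 m/s
h_f = f(L/D)V²/(2g) = 0.01450·(1190/0.360)·3.439²/(2·9.81) = 28.88 m
Δp = ρg·h_f = 999.7·9.81·28.88 = 283.3 kPa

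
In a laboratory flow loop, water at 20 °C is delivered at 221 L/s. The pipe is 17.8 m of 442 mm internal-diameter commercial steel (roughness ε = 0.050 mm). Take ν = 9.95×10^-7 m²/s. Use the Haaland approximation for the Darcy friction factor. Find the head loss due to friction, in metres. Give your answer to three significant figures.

h_f ≈ 0.0598 m

V = 4Q/(πD²) = 4·0.221/(π·0.442²) = 1.440 m/s
Re = VD/ν = 1.440·0.442/9.95×10^-7 = 6.40×10^5 → turbulent
ε/D = 0.050/442 = 1.13×10^-4
Haaland: f = 0.01405
h_f = f(L/D)V²/(2g) = 0.01405·(17.8/0.442)·1.440²/(2·9.81) = 0.05981 m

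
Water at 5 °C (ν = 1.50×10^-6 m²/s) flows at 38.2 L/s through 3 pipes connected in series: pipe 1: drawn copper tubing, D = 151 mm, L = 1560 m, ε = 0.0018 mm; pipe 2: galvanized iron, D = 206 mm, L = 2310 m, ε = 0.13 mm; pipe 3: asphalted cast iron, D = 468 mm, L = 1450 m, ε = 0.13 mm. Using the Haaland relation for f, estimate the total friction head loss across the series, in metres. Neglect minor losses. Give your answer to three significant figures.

Pipe 1: V = 2.133 m/s, Re = 2.15×10^5, ε/D = 1.19×10^-5, f = 0.01536, h_1 = f(L/D)V²/2g = 36.81 m
Pipe 2: V = 1.146 m/s, Re = 1.57×10^5, ε/D = 6.31×10^-4, f = 0.01968, h_2 = f(L/D)V²/2g = 14.77 m
Pipe 3: V = 0.2221 m/s, Re = 6.93×10^4, ε/D = 2.78×10^-4, f = 0.02030, h_3 = f(L/D)V²/2g = 0.1581 m
Series → Q common, losses add: H = Σh = 51.74 m

H ≈ 51.7 m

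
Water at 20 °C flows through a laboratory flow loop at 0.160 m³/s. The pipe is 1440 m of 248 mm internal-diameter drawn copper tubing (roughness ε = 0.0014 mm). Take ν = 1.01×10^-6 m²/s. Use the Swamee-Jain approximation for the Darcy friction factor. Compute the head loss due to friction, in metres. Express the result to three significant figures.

V = 4Q/(πD²) = 4·0.160/(π·0.248²) = 3.312 m/s
Re = VD/ν = 3.312·0.248/1.01×10^-6 = 8.13×10^5 → turbulent
ε/D = 0.0014/248 = 5.65×10^-6
Swamee-Jain: f = 0.01215
h_f = f(L/D)V²/(2g) = 0.01215·(1440/0.248)·3.312²/(2·9.81) = 39.44 m

h_f ≈ 39.4 m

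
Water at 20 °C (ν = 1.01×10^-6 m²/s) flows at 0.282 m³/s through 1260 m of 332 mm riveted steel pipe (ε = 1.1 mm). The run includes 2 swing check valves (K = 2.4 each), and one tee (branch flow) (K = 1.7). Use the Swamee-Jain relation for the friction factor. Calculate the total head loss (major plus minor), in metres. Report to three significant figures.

V = 4Q/(πD²) = 3.257 m/s; V²/2g = 0.5408 m
Re = 1.07×10^6, ε/D = 0.00331 → f = 0.02709 (Swamee-Jain)
Major: h_f = f(L/D)·V²/2g = 0.02709·3795·0.5408 = 55.61 m
Minor: ΣK = 6.50; h_m = ΣK·V²/2g = 3.515 m
Total H_L = 55.61 + 3.515 = 59.13 m

H_L ≈ 59.1 m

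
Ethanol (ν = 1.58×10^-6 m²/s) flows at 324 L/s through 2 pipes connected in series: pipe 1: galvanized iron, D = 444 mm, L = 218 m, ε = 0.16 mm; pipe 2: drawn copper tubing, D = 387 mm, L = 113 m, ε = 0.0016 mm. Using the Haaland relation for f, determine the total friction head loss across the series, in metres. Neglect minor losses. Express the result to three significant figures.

H ≈ 3.21 m

Pipe 1: V = 2.093 m/s, Re = 5.88×10^5, ε/D = 3.60×10^-4, f = 0.01648, h_1 = f(L/D)V²/2g = 1.806 m
Pipe 2: V = 2.754 m/s, Re = 6.75×10^5, ε/D = 4.13×10^-6, f = 0.01245, h_2 = f(L/D)V²/2g = 1.405 m
Series → Q common, losses add: H = Σh = 3.211 m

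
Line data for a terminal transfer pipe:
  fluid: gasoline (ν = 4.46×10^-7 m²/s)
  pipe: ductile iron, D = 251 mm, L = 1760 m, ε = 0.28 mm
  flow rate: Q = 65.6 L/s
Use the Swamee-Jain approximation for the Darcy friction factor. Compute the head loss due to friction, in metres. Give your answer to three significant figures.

h_f ≈ 13.0 m

V = 4Q/(πD²) = 4·0.0656/(π·0.251²) = 1.326 m/s
Re = VD/ν = 1.326·0.251/4.46×10^-7 = 7.46×10^5 → turbulent
ε/D = 0.28/251 = 0.00112
Swamee-Jain: f = 0.02065
h_f = f(L/D)V²/(2g) = 0.02065·(1760/0.251)·1.326²/(2·9.81) = 12.97 m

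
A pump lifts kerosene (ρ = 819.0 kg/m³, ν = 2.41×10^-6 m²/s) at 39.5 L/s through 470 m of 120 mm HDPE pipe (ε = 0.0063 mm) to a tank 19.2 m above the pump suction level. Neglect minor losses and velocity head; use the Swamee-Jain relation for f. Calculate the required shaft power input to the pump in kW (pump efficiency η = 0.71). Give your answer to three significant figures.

P_shaft ≈ 26.4 kW

V = 4Q/(πD²) = 3.493 m/s; Re = 1.74×10^5; ε/D = 5.25×10^-5; f = 0.01640
h_f = f(L/D)V²/2g = 39.93 m
Total head H = z + h_f = 19.2 + 39.93 = 59.13 m
P_hyd = ρgQH = 819.0·9.81·0.0395·59.13 = 18.76 kW
P_shaft = P_hyd/η = 18.76/0.71 = 26.43 kW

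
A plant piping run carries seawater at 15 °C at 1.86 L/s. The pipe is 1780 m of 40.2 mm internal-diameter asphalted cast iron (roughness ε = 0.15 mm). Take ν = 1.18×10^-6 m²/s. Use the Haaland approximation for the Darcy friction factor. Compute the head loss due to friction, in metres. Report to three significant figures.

h_f ≈ 145 m

V = 4Q/(πD²) = 4·0.00186/(π·0.0402²) = 1.465 m/s
Re = VD/ν = 1.465·0.0402/1.18×10^-6 = 4.99×10^4 → turbulent
ε/D = 0.15/40.2 = 0.00373
Haaland: f = 0.02987
h_f = f(L/D)V²/(2g) = 0.02987·(1780/0.0402)·1.465²/(2·9.81) = 144.8 m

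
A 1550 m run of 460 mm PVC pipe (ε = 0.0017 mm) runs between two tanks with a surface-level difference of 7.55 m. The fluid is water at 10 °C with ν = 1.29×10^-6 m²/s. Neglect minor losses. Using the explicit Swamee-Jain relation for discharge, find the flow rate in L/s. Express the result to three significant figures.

Swamee-Jain (Type II): Q = -0.965·√(gD⁵h_f/L)·ln[ε/(3.7D) + √(3.17ν²L/(gD³h_f))]
√(gD⁵h_f/L) = √(9.81·0.460⁵·7.55/1550) = 0.03137
ε/(3.7D) = 9.99×10^-7; √(3.17ν²L/(gD³h_f)) = 3.37×10^-5
Q = -0.965·0.03137·ln(3.468×10^-5) = 0.3109 m³/s
Check: V = 1.87 m/s, Re = 6.67×10^5, f = 0.01251, h_f = 7.52 m ≈ 7.55 m ✓

Q ≈ 311 L/s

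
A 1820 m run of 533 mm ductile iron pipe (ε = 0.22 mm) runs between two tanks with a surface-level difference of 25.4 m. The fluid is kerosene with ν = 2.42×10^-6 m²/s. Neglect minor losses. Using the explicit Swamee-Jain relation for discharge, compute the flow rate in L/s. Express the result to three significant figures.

Swamee-Jain (Type II): Q = -0.965·√(gD⁵h_f/L)·ln[ε/(3.7D) + √(3.17ν²L/(gD³h_f))]
√(gD⁵h_f/L) = √(9.81·0.533⁵·25.4/1820) = 0.07674
ε/(3.7D) = 1.12×10^-4; √(3.17ν²L/(gD³h_f)) = 2.99×10^-5
Q = -0.965·0.07674·ln(1.415×10^-4) = 0.6564 m³/s
Check: V = 2.94 m/s, Re = 6.48×10^5, f = 0.01697, h_f = 25.6 m ≈ 25.4 m ✓

Q ≈ 656 L/s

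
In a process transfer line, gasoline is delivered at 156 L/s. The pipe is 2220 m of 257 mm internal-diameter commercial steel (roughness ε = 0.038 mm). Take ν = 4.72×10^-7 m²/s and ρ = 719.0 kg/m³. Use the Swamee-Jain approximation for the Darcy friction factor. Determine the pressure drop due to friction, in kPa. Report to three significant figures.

V = 4Q/(πD²) = 4·0.156/(π·0.257²) = 3.007 m/s
Re = VD/ν = 3.007·0.257/4.72×10^-7 = 1.64×10^6 → turbulent
ε/D = 0.038/257 = 1.48×10^-4
Swamee-Jain: f = 0.01376
h_f = f(L/D)V²/(2g) = 0.01376·(2220/0.257)·3.007²/(2·9.81) = 54.78 m
Δp = ρg·h_f = 719.0·9.81·54.78 = 386.4 kPa

Δp ≈ 386 kPa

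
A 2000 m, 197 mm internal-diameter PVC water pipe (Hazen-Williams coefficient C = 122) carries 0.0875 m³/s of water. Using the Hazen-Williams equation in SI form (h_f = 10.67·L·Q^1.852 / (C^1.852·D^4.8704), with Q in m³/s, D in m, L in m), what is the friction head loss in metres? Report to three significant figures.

h_f ≈ 87.5 m

h_f = 10.67·2000·0.0875^1.852 / (122^1.852·0.197^4.8704) = 87.52 m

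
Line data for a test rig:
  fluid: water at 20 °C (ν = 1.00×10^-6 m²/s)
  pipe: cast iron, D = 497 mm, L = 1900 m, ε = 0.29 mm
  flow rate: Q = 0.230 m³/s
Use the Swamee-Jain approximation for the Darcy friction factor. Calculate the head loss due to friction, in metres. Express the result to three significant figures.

V = 4Q/(πD²) = 4·0.230/(π·0.497²) = 1.186 m/s
Re = VD/ν = 1.186·0.497/1.00×10^-6 = 5.89×10^5 → turbulent
ε/D = 0.29/497 = 5.84×10^-4
Swamee-Jain: f = 0.01815
h_f = f(L/D)V²/(2g) = 0.01815·(1900/0.497)·1.186²/(2·9.81) = 4.971 m

h_f ≈ 4.97 m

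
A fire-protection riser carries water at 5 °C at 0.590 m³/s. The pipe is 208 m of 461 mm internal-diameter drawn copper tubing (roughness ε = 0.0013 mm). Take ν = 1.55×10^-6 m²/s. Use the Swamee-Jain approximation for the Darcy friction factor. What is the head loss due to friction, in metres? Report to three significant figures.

V = 4Q/(πD²) = 4·0.590/(π·0.461²) = 3.535 m/s
Re = VD/ν = 3.535·0.461/1.55×10^-6 = 1.05×10^6 → turbulent
ε/D = 0.0013/461 = 2.82×10^-6
Swamee-Jain: f = 0.01158
h_f = f(L/D)V²/(2g) = 0.01158·(208/0.461)·3.535²/(2·9.81) = 3.328 m

h_f ≈ 3.33 m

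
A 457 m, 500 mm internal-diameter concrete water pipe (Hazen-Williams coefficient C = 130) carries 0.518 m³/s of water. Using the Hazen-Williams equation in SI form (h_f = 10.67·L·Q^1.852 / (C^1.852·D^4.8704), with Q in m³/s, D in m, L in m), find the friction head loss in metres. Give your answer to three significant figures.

h_f = 10.67·457·0.518^1.852 / (130^1.852·0.500^4.8704) = 5.130 m

h_f ≈ 5.13 m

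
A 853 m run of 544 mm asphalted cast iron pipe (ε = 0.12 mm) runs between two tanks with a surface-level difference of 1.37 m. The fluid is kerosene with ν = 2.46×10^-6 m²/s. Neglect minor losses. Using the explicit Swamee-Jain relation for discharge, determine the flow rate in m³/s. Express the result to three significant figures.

Swamee-Jain (Type II): Q = -0.965·√(gD⁵h_f/L)·ln[ε/(3.7D) + √(3.17ν²L/(gD³h_f))]
√(gD⁵h_f/L) = √(9.81·0.544⁵·1.37/853) = 0.02740
ε/(3.7D) = 5.96×10^-5; √(3.17ν²L/(gD³h_f)) = 8.70×10^-5
Q = -0.965·0.02740·ln(1.466×10^-4) = 0.2334 m³/s
Check: V = 1.00 m/s, Re = 2.22×10^5, f = 0.01705, h_f = 1.37 m ≈ 1.37 m ✓

Q ≈ 0.233 m³/s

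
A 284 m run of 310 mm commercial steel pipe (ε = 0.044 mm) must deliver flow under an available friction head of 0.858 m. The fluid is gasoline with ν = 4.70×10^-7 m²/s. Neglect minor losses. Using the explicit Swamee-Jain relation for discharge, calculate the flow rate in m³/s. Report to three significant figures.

Swamee-Jain (Type II): Q = -0.965·√(gD⁵h_f/L)·ln[ε/(3.7D) + √(3.17ν²L/(gD³h_f))]
√(gD⁵h_f/L) = √(9.81·0.310⁵·0.858/284) = 0.009211
ε/(3.7D) = 3.84×10^-5; √(3.17ν²L/(gD³h_f)) = 2.82×10^-5
Q = -0.965·0.009211·ln(6.652×10^-5) = 0.08549 m³/s
Check: V = 1.13 m/s, Re = 7.47×10^5, f = 0.01440, h_f = 0.863 m ≈ 0.858 m ✓

Q ≈ 0.0855 m³/s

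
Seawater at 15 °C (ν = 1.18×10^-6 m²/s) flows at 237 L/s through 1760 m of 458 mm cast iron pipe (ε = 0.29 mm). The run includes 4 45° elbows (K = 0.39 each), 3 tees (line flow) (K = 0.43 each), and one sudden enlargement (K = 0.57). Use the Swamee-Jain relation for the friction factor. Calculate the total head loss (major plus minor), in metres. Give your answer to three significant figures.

V = 4Q/(πD²) = 1.439 m/s; V²/2g = 0.1055 m
Re = 5.58×10^5, ε/D = 6.33×10^-4 → f = 0.01848 (Swamee-Jain)
Major: h_f = f(L/D)·V²/2g = 0.01848·3843·0.1055 = 7.489 m
Minor: ΣK = 3.42; h_m = ΣK·V²/2g = 0.3607 m
Total H_L = 7.489 + 0.3607 = 7.850 m

H_L ≈ 7.85 m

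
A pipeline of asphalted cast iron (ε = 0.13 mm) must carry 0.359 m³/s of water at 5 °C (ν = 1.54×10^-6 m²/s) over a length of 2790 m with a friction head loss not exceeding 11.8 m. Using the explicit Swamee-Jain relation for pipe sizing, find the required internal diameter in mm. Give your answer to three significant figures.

D ≈ 532 mm

Swamee-Jain (Type III): D = 0.66·[ε^1.25·(LQ²/(gh_f))^4.75 + ν·Q^9.4·(L/(gh_f))^5.2]^0.04
LQ²/(gh_f) = 3.106; L/(gh_f) = 24.10
Term 1 = ε^1.25·(…)^4.75 = 0.00302; Term 2 = ν·Q^9.4·(…)^5.2 = 0.00156
D = 0.66·(0.00302 + 0.00156)^0.04 = 0.5321 m = 532 mm
Check: V = 1.61 m/s, Re = 5.58×10^5, f = 0.01578, h_f = 11.0 m ≈ 11.8 m ✓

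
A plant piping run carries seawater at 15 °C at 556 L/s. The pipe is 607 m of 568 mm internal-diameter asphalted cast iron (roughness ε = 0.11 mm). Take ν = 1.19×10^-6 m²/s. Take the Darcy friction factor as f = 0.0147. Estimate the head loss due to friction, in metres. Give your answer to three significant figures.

V = 4Q/(πD²) = 4·0.556/(π·0.568²) = 2.194 m/s
h_f = f(L/D)V²/(2g) = 0.01470·(607/0.568)·2.194²/(2·9.81) = 3.855 m

h_f ≈ 3.86 m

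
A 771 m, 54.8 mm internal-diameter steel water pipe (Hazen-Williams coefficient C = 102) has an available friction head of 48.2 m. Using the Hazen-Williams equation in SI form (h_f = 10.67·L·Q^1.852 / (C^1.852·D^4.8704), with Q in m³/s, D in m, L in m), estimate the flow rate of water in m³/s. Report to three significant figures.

Rearranging: Q = [h_f·C^1.852·D^4.8704 / (10.67·L)]^(1/1.852)
Q = [48.2·102^1.852·0.0548^4.8704 / (10.67·771)]^0.540 = 0.003066 m³/s

Q ≈ 0.00307 m³/s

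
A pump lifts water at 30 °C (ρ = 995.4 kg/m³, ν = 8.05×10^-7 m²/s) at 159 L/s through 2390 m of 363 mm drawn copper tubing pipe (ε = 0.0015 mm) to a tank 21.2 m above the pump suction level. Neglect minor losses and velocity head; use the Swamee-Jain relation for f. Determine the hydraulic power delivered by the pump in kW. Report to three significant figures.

P_hyd ≈ 48.2 kW

V = 4Q/(πD²) = 1.536 m/s; Re = 6.93×10^5; ε/D = 4.13×10^-6; f = 0.01244
h_f = f(L/D)V²/2g = 9.855 m
Total head H = z + h_f = 21.2 + 9.855 = 31.05 m
P_hyd = ρgQH = 995.4·9.81·0.159·31.05 = 48.22 kW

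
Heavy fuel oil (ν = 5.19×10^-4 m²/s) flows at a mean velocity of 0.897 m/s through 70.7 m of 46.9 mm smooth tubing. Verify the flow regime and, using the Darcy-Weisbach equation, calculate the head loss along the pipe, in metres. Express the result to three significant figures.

Re = VD/ν = 0.897·0.04690/5.19×10^-4 = 81.1 → laminar (Re < 2300)
f = 64/Re = 0.7896
h_f = f(L/D)V²/(2g) = 0.7896·(70.7/0.04690)·0.897²/(2·9.81) = 48.81 m

h_f ≈ 48.8 m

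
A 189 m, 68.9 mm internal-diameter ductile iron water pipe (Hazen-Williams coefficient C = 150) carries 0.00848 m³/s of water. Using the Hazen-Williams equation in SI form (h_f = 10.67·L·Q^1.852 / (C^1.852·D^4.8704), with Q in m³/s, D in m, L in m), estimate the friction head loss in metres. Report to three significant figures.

h_f = 10.67·189·0.00848^1.852 / (150^1.852·0.0689^4.8704) = 12.48 m

h_f ≈ 12.5 m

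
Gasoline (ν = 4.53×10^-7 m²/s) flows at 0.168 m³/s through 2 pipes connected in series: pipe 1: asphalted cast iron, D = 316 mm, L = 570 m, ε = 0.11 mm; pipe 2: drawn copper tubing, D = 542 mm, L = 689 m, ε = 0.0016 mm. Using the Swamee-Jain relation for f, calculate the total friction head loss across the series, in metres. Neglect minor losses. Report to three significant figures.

Pipe 1: V = 2.142 m/s, Re = 1.49×10^6, ε/D = 3.48×10^-4, f = 0.01595, h_1 = f(L/D)V²/2g = 6.730 m
Pipe 2: V = 0.7281 m/s, Re = 8.71×10^5, ε/D = 2.95×10^-6, f = 0.01195, h_2 = f(L/D)V²/2g = 0.4105 m
Series → Q common, losses add: H = Σh = 7.141 m

H ≈ 7.14 m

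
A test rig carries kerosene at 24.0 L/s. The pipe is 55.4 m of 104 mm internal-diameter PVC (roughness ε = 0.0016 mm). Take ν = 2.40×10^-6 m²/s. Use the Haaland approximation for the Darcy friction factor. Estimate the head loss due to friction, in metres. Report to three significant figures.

h_f ≈ 3.72 m

V = 4Q/(πD²) = 4·0.0240/(π·0.104²) = 2.825 m/s
Re = VD/ν = 2.825·0.104/2.40×10^-6 = 1.22×10^5 → turbulent
ε/D = 0.0016/104 = 1.54×10^-5
Haaland: f = 0.01716
h_f = f(L/D)V²/(2g) = 0.01716·(55.4/0.104)·2.825²/(2·9.81) = 3.719 m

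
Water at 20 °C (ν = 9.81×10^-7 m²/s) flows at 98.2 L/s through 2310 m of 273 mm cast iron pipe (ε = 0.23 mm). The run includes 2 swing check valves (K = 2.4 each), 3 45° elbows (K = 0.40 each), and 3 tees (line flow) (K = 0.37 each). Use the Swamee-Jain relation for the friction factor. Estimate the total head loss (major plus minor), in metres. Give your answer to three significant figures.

H_L ≈ 24.9 m

V = 4Q/(πD²) = 1.678 m/s; V²/2g = 0.1434 m
Re = 4.67×10^5, ε/D = 8.42×10^-4 → f = 0.01968 (Swamee-Jain)
Major: h_f = f(L/D)·V²/2g = 0.01968·8462·0.1434 = 23.89 m
Minor: ΣK = 7.11; h_m = ΣK·V²/2g = 1.020 m
Total H_L = 23.89 + 1.020 = 24.91 m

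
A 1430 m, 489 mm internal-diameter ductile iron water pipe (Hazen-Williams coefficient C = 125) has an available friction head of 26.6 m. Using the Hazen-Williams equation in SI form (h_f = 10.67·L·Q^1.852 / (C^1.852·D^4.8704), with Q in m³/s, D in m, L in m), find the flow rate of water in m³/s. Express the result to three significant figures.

Q ≈ 0.617 m³/s

Rearranging: Q = [h_f·C^1.852·D^4.8704 / (10.67·L)]^(1/1.852)
Q = [26.6·125^1.852·0.489^4.8704 / (10.67·1430)]^0.540 = 0.6170 m³/s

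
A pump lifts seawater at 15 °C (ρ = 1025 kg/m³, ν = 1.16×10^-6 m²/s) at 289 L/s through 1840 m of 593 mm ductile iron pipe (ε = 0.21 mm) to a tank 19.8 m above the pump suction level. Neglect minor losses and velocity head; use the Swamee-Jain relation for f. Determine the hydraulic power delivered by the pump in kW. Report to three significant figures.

V = 4Q/(πD²) = 1.046 m/s; Re = 5.35×10^5; ε/D = 3.54×10^-4; f = 0.01672
h_f = f(L/D)V²/2g = 2.895 m
Total head H = z + h_f = 19.8 + 2.895 = 22.70 m
P_hyd = ρgQH = 1025·9.81·0.289·22.70 = 65.95 kW

P_hyd ≈ 66.0 kW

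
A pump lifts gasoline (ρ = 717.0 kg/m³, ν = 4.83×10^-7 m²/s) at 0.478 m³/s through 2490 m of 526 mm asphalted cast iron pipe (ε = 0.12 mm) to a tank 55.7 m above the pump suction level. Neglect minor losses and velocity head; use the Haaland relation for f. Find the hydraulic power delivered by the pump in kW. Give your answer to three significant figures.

P_hyd ≈ 244 kW

V = 4Q/(πD²) = 2.200 m/s; Re = 2.40×10^6; ε/D = 2.28×10^-4; f = 0.01447
h_f = f(L/D)V²/2g = 16.90 m
Total head H = z + h_f = 55.7 + 16.90 = 72.60 m
P_hyd = ρgQH = 717.0·9.81·0.478·72.60 = 244.1 kW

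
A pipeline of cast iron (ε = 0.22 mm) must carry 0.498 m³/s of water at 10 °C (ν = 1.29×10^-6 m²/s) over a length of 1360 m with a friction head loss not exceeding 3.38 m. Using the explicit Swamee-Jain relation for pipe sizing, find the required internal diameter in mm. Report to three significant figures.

Swamee-Jain (Type III): D = 0.66·[ε^1.25·(LQ²/(gh_f))^4.75 + ν·Q^9.4·(L/(gh_f))^5.2]^0.04
LQ²/(gh_f) = 10.17; L/(gh_f) = 41.02
Term 1 = ε^1.25·(…)^4.75 = 1.63; Term 2 = ν·Q^9.4·(…)^5.2 = 0.449
D = 0.66·(1.63 + 0.449)^0.04 = 0.6797 m = 680 mm
Check: V = 1.37 m/s, Re = 7.23×10^5, f = 0.01620, h_f = 3.11 m ≈ 3.38 m ✓

D ≈ 680 mm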